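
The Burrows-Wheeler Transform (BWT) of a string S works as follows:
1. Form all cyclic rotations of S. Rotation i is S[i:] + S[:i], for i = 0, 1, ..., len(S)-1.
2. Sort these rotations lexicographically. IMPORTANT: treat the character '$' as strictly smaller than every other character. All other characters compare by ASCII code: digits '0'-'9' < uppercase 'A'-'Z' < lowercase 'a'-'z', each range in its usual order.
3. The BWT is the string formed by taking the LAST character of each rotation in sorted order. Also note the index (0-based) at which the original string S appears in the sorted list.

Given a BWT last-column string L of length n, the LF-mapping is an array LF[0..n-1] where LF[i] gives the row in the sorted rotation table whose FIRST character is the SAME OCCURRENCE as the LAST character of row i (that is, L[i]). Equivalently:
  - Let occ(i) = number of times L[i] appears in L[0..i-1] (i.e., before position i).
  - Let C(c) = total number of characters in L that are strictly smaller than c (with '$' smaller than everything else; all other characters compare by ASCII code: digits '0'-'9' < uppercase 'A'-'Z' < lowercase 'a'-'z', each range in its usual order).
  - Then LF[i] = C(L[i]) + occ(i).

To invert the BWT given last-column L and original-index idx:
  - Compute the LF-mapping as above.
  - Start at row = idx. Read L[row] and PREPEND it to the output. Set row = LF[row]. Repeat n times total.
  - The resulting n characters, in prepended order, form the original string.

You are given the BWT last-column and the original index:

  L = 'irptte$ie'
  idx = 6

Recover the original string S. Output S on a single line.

Answer: repetiti$

Derivation:
LF mapping: 3 6 5 7 8 1 0 4 2
Walk LF starting at row 6, prepending L[row]:
  step 1: row=6, L[6]='$', prepend. Next row=LF[6]=0
  step 2: row=0, L[0]='i', prepend. Next row=LF[0]=3
  step 3: row=3, L[3]='t', prepend. Next row=LF[3]=7
  step 4: row=7, L[7]='i', prepend. Next row=LF[7]=4
  step 5: row=4, L[4]='t', prepend. Next row=LF[4]=8
  step 6: row=8, L[8]='e', prepend. Next row=LF[8]=2
  step 7: row=2, L[2]='p', prepend. Next row=LF[2]=5
  step 8: row=5, L[5]='e', prepend. Next row=LF[5]=1
  step 9: row=1, L[1]='r', prepend. Next row=LF[1]=6
Reversed output: repetiti$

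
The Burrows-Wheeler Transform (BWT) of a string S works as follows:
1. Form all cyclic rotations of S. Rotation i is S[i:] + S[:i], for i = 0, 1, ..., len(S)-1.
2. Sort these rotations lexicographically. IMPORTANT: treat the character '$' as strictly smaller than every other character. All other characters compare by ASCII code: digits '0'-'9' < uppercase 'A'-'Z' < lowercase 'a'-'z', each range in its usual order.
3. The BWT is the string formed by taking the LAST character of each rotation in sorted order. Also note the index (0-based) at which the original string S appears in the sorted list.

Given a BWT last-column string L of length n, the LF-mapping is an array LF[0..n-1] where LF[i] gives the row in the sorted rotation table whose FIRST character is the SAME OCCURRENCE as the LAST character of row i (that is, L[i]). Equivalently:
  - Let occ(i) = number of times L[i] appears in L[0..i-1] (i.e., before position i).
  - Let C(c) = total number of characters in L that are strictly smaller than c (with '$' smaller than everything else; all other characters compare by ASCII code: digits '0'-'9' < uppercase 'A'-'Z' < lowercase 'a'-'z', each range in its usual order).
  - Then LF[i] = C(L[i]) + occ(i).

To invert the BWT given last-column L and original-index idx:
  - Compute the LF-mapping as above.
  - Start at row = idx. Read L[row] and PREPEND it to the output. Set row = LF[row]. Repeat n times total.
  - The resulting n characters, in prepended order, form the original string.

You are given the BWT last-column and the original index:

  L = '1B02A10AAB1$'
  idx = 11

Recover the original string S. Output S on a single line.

LF mapping: 3 10 1 6 7 4 2 8 9 11 5 0
Walk LF starting at row 11, prepending L[row]:
  step 1: row=11, L[11]='$', prepend. Next row=LF[11]=0
  step 2: row=0, L[0]='1', prepend. Next row=LF[0]=3
  step 3: row=3, L[3]='2', prepend. Next row=LF[3]=6
  step 4: row=6, L[6]='0', prepend. Next row=LF[6]=2
  step 5: row=2, L[2]='0', prepend. Next row=LF[2]=1
  step 6: row=1, L[1]='B', prepend. Next row=LF[1]=10
  step 7: row=10, L[10]='1', prepend. Next row=LF[10]=5
  step 8: row=5, L[5]='1', prepend. Next row=LF[5]=4
  step 9: row=4, L[4]='A', prepend. Next row=LF[4]=7
  step 10: row=7, L[7]='A', prepend. Next row=LF[7]=8
  step 11: row=8, L[8]='A', prepend. Next row=LF[8]=9
  step 12: row=9, L[9]='B', prepend. Next row=LF[9]=11
Reversed output: BAAA11B0021$

Answer: BAAA11B0021$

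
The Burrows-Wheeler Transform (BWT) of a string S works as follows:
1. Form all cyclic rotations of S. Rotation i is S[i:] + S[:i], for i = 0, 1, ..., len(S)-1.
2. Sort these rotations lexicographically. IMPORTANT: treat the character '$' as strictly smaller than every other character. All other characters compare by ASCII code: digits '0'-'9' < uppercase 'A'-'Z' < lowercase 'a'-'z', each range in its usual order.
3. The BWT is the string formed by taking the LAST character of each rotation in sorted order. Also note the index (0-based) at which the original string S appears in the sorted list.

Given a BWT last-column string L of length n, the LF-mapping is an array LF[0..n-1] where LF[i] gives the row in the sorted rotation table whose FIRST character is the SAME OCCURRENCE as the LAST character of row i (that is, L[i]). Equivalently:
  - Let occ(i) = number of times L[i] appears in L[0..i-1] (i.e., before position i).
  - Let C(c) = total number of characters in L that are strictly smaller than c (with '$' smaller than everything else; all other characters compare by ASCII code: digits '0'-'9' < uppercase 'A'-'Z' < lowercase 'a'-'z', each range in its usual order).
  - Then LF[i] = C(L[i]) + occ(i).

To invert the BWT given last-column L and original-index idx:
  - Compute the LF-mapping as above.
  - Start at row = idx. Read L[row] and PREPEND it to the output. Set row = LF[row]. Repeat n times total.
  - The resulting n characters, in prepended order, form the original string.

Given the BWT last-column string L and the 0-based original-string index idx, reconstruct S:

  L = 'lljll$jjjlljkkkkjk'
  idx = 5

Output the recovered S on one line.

Answer: jklkljkljjjlkljkl$

Derivation:
LF mapping: 12 13 1 14 15 0 2 3 4 16 17 5 7 8 9 10 6 11
Walk LF starting at row 5, prepending L[row]:
  step 1: row=5, L[5]='$', prepend. Next row=LF[5]=0
  step 2: row=0, L[0]='l', prepend. Next row=LF[0]=12
  step 3: row=12, L[12]='k', prepend. Next row=LF[12]=7
  step 4: row=7, L[7]='j', prepend. Next row=LF[7]=3
  step 5: row=3, L[3]='l', prepend. Next row=LF[3]=14
  step 6: row=14, L[14]='k', prepend. Next row=LF[14]=9
  step 7: row=9, L[9]='l', prepend. Next row=LF[9]=16
  step 8: row=16, L[16]='j', prepend. Next row=LF[16]=6
  step 9: row=6, L[6]='j', prepend. Next row=LF[6]=2
  step 10: row=2, L[2]='j', prepend. Next row=LF[2]=1
  step 11: row=1, L[1]='l', prepend. Next row=LF[1]=13
  step 12: row=13, L[13]='k', prepend. Next row=LF[13]=8
  step 13: row=8, L[8]='j', prepend. Next row=LF[8]=4
  step 14: row=4, L[4]='l', prepend. Next row=LF[4]=15
  step 15: row=15, L[15]='k', prepend. Next row=LF[15]=10
  step 16: row=10, L[10]='l', prepend. Next row=LF[10]=17
  step 17: row=17, L[17]='k', prepend. Next row=LF[17]=11
  step 18: row=11, L[11]='j', prepend. Next row=LF[11]=5
Reversed output: jklkljkljjjlkljkl$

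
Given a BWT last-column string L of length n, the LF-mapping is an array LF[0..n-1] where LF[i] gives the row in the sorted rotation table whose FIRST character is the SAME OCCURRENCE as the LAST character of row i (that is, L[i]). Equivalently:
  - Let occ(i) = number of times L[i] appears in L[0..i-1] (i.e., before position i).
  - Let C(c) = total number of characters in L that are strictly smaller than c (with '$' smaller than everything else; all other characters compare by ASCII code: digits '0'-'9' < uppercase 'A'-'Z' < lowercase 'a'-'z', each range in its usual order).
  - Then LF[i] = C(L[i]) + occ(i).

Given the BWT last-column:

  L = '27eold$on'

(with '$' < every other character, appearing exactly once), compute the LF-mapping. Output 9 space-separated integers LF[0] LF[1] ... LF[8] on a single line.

Answer: 1 2 4 7 5 3 0 8 6

Derivation:
Char counts: '$':1, '2':1, '7':1, 'd':1, 'e':1, 'l':1, 'n':1, 'o':2
C (first-col start): C('$')=0, C('2')=1, C('7')=2, C('d')=3, C('e')=4, C('l')=5, C('n')=6, C('o')=7
L[0]='2': occ=0, LF[0]=C('2')+0=1+0=1
L[1]='7': occ=0, LF[1]=C('7')+0=2+0=2
L[2]='e': occ=0, LF[2]=C('e')+0=4+0=4
L[3]='o': occ=0, LF[3]=C('o')+0=7+0=7
L[4]='l': occ=0, LF[4]=C('l')+0=5+0=5
L[5]='d': occ=0, LF[5]=C('d')+0=3+0=3
L[6]='$': occ=0, LF[6]=C('$')+0=0+0=0
L[7]='o': occ=1, LF[7]=C('o')+1=7+1=8
L[8]='n': occ=0, LF[8]=C('n')+0=6+0=6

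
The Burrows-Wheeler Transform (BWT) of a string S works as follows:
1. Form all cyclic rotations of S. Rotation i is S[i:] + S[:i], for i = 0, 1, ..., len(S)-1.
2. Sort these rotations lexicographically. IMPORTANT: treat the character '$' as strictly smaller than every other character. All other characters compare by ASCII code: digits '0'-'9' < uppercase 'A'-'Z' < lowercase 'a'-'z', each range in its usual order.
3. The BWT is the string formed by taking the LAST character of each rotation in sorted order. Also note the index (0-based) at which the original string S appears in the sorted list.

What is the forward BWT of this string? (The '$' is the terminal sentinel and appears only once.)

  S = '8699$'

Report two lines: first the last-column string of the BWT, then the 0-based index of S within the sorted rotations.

Answer: 98$96
2

Derivation:
All 5 rotations (rotation i = S[i:]+S[:i]):
  rot[0] = 8699$
  rot[1] = 699$8
  rot[2] = 99$86
  rot[3] = 9$869
  rot[4] = $8699
Sorted (with $ < everything):
  sorted[0] = $8699  (last char: '9')
  sorted[1] = 699$8  (last char: '8')
  sorted[2] = 8699$  (last char: '$')
  sorted[3] = 9$869  (last char: '9')
  sorted[4] = 99$86  (last char: '6')
Last column: 98$96
Original string S is at sorted index 2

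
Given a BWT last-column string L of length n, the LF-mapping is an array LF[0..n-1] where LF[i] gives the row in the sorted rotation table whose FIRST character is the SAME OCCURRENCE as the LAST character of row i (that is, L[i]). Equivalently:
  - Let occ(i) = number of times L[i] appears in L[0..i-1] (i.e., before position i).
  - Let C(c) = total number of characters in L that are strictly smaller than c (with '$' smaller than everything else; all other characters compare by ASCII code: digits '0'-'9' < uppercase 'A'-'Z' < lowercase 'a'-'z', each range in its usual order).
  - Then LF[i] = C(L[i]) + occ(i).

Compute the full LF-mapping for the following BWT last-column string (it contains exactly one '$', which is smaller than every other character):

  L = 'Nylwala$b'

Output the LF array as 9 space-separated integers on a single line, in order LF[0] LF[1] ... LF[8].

Answer: 1 8 5 7 2 6 3 0 4

Derivation:
Char counts: '$':1, 'N':1, 'a':2, 'b':1, 'l':2, 'w':1, 'y':1
C (first-col start): C('$')=0, C('N')=1, C('a')=2, C('b')=4, C('l')=5, C('w')=7, C('y')=8
L[0]='N': occ=0, LF[0]=C('N')+0=1+0=1
L[1]='y': occ=0, LF[1]=C('y')+0=8+0=8
L[2]='l': occ=0, LF[2]=C('l')+0=5+0=5
L[3]='w': occ=0, LF[3]=C('w')+0=7+0=7
L[4]='a': occ=0, LF[4]=C('a')+0=2+0=2
L[5]='l': occ=1, LF[5]=C('l')+1=5+1=6
L[6]='a': occ=1, LF[6]=C('a')+1=2+1=3
L[7]='$': occ=0, LF[7]=C('$')+0=0+0=0
L[8]='b': occ=0, LF[8]=C('b')+0=4+0=4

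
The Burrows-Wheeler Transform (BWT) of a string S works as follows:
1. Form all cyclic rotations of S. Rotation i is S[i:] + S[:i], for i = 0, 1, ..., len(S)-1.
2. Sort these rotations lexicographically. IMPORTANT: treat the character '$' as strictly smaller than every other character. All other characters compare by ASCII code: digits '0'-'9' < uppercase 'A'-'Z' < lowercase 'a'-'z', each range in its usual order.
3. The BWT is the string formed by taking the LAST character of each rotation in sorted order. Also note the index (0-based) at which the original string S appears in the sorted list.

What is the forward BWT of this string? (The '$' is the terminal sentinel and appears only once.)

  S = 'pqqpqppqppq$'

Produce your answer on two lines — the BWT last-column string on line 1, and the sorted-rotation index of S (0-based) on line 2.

All 12 rotations (rotation i = S[i:]+S[:i]):
  rot[0] = pqqpqppqppq$
  rot[1] = qqpqppqppq$p
  rot[2] = qpqppqppq$pq
  rot[3] = pqppqppq$pqq
  rot[4] = qppqppq$pqqp
  rot[5] = ppqppq$pqqpq
  rot[6] = pqppq$pqqpqp
  rot[7] = qppq$pqqpqpp
  rot[8] = ppq$pqqpqppq
  rot[9] = pq$pqqpqppqp
  rot[10] = q$pqqpqppqpp
  rot[11] = $pqqpqppqppq
Sorted (with $ < everything):
  sorted[0] = $pqqpqppqppq  (last char: 'q')
  sorted[1] = ppq$pqqpqppq  (last char: 'q')
  sorted[2] = ppqppq$pqqpq  (last char: 'q')
  sorted[3] = pq$pqqpqppqp  (last char: 'p')
  sorted[4] = pqppq$pqqpqp  (last char: 'p')
  sorted[5] = pqppqppq$pqq  (last char: 'q')
  sorted[6] = pqqpqppqppq$  (last char: '$')
  sorted[7] = q$pqqpqppqpp  (last char: 'p')
  sorted[8] = qppq$pqqpqpp  (last char: 'p')
  sorted[9] = qppqppq$pqqp  (last char: 'p')
  sorted[10] = qpqppqppq$pq  (last char: 'q')
  sorted[11] = qqpqppqppq$p  (last char: 'p')
Last column: qqqppq$pppqp
Original string S is at sorted index 6

Answer: qqqppq$pppqp
6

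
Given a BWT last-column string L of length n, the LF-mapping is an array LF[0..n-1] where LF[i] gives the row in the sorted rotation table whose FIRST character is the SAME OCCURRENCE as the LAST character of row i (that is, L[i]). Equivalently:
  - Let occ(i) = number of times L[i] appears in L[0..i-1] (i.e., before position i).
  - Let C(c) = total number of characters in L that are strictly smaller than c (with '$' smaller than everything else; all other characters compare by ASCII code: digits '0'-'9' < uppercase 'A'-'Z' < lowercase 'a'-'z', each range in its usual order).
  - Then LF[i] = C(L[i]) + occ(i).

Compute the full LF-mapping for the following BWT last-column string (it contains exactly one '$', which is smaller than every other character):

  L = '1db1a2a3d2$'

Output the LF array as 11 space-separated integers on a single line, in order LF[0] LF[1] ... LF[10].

Char counts: '$':1, '1':2, '2':2, '3':1, 'a':2, 'b':1, 'd':2
C (first-col start): C('$')=0, C('1')=1, C('2')=3, C('3')=5, C('a')=6, C('b')=8, C('d')=9
L[0]='1': occ=0, LF[0]=C('1')+0=1+0=1
L[1]='d': occ=0, LF[1]=C('d')+0=9+0=9
L[2]='b': occ=0, LF[2]=C('b')+0=8+0=8
L[3]='1': occ=1, LF[3]=C('1')+1=1+1=2
L[4]='a': occ=0, LF[4]=C('a')+0=6+0=6
L[5]='2': occ=0, LF[5]=C('2')+0=3+0=3
L[6]='a': occ=1, LF[6]=C('a')+1=6+1=7
L[7]='3': occ=0, LF[7]=C('3')+0=5+0=5
L[8]='d': occ=1, LF[8]=C('d')+1=9+1=10
L[9]='2': occ=1, LF[9]=C('2')+1=3+1=4
L[10]='$': occ=0, LF[10]=C('$')+0=0+0=0

Answer: 1 9 8 2 6 3 7 5 10 4 0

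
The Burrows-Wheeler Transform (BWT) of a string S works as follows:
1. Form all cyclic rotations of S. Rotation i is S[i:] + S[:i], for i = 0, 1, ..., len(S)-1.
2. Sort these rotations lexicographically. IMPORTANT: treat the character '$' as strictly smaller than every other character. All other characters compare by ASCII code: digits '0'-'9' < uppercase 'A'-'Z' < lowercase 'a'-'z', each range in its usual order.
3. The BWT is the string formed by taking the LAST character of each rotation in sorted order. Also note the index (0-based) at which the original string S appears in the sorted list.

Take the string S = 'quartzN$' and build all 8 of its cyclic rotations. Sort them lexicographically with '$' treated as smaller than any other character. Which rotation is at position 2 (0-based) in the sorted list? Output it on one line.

Answer: artzN$qu

Derivation:
All 8 rotations (rotation i = S[i:]+S[:i]):
  rot[0] = quartzN$
  rot[1] = uartzN$q
  rot[2] = artzN$qu
  rot[3] = rtzN$qua
  rot[4] = tzN$quar
  rot[5] = zN$quart
  rot[6] = N$quartz
  rot[7] = $quartzN
Sorted (with $ < everything):
  sorted[0] = $quartzN
  sorted[1] = N$quartz
  sorted[2] = artzN$qu
  sorted[3] = quartzN$
  sorted[4] = rtzN$qua
  sorted[5] = tzN$quar
  sorted[6] = uartzN$q
  sorted[7] = zN$quart
sorted[2] = artzN$qu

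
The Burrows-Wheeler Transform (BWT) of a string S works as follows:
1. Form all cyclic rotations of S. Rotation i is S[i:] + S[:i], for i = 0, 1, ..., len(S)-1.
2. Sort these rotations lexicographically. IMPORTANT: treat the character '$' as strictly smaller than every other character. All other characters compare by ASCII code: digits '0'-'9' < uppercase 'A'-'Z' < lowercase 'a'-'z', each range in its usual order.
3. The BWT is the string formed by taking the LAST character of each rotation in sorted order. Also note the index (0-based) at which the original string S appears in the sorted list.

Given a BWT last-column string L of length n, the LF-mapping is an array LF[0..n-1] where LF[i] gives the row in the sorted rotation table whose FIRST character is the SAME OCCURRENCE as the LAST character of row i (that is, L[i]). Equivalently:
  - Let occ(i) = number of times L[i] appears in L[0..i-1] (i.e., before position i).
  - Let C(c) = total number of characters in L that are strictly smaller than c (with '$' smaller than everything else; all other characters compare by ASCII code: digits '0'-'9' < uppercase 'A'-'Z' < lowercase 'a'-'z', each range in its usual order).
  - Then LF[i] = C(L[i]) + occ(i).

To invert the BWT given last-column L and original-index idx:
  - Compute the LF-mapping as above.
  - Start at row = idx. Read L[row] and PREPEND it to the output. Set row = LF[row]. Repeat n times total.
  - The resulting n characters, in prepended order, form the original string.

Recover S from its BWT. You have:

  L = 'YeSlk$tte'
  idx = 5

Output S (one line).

LF mapping: 2 3 1 6 5 0 7 8 4
Walk LF starting at row 5, prepending L[row]:
  step 1: row=5, L[5]='$', prepend. Next row=LF[5]=0
  step 2: row=0, L[0]='Y', prepend. Next row=LF[0]=2
  step 3: row=2, L[2]='S', prepend. Next row=LF[2]=1
  step 4: row=1, L[1]='e', prepend. Next row=LF[1]=3
  step 5: row=3, L[3]='l', prepend. Next row=LF[3]=6
  step 6: row=6, L[6]='t', prepend. Next row=LF[6]=7
  step 7: row=7, L[7]='t', prepend. Next row=LF[7]=8
  step 8: row=8, L[8]='e', prepend. Next row=LF[8]=4
  step 9: row=4, L[4]='k', prepend. Next row=LF[4]=5
Reversed output: kettleSY$

Answer: kettleSY$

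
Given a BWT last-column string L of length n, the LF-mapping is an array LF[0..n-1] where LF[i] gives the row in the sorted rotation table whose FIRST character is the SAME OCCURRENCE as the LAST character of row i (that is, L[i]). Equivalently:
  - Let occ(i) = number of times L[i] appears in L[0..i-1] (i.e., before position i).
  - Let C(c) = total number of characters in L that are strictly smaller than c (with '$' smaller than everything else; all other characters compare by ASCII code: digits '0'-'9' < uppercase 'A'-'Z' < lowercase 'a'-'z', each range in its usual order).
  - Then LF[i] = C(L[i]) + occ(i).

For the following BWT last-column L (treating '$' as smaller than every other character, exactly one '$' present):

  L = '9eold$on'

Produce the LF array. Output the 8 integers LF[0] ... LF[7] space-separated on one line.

Answer: 1 3 6 4 2 0 7 5

Derivation:
Char counts: '$':1, '9':1, 'd':1, 'e':1, 'l':1, 'n':1, 'o':2
C (first-col start): C('$')=0, C('9')=1, C('d')=2, C('e')=3, C('l')=4, C('n')=5, C('o')=6
L[0]='9': occ=0, LF[0]=C('9')+0=1+0=1
L[1]='e': occ=0, LF[1]=C('e')+0=3+0=3
L[2]='o': occ=0, LF[2]=C('o')+0=6+0=6
L[3]='l': occ=0, LF[3]=C('l')+0=4+0=4
L[4]='d': occ=0, LF[4]=C('d')+0=2+0=2
L[5]='$': occ=0, LF[5]=C('$')+0=0+0=0
L[6]='o': occ=1, LF[6]=C('o')+1=6+1=7
L[7]='n': occ=0, LF[7]=C('n')+0=5+0=5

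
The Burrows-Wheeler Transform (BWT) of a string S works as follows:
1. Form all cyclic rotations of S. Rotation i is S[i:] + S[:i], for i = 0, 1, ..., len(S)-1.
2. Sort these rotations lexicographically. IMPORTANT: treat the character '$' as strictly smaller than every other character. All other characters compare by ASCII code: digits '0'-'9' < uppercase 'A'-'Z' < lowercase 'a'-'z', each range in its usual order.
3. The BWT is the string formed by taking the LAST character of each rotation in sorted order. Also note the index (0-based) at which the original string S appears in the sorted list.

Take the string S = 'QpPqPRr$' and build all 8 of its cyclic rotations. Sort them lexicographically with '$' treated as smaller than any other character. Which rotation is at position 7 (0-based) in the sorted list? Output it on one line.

Answer: r$QpPqPR

Derivation:
All 8 rotations (rotation i = S[i:]+S[:i]):
  rot[0] = QpPqPRr$
  rot[1] = pPqPRr$Q
  rot[2] = PqPRr$Qp
  rot[3] = qPRr$QpP
  rot[4] = PRr$QpPq
  rot[5] = Rr$QpPqP
  rot[6] = r$QpPqPR
  rot[7] = $QpPqPRr
Sorted (with $ < everything):
  sorted[0] = $QpPqPRr
  sorted[1] = PRr$QpPq
  sorted[2] = PqPRr$Qp
  sorted[3] = QpPqPRr$
  sorted[4] = Rr$QpPqP
  sorted[5] = pPqPRr$Q
  sorted[6] = qPRr$QpP
  sorted[7] = r$QpPqPR
sorted[7] = r$QpPqPR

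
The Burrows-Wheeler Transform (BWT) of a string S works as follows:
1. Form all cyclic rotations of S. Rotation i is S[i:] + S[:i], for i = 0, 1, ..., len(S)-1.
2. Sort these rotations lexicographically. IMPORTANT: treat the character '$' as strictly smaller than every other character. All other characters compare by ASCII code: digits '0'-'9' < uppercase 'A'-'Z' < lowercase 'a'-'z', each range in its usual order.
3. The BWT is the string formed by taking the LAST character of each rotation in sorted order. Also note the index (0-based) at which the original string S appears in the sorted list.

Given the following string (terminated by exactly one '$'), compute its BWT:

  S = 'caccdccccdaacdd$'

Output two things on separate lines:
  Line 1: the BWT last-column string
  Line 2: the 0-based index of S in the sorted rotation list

All 16 rotations (rotation i = S[i:]+S[:i]):
  rot[0] = caccdccccdaacdd$
  rot[1] = accdccccdaacdd$c
  rot[2] = ccdccccdaacdd$ca
  rot[3] = cdccccdaacdd$cac
  rot[4] = dccccdaacdd$cacc
  rot[5] = ccccdaacdd$caccd
  rot[6] = cccdaacdd$caccdc
  rot[7] = ccdaacdd$caccdcc
  rot[8] = cdaacdd$caccdccc
  rot[9] = daacdd$caccdcccc
  rot[10] = aacdd$caccdccccd
  rot[11] = acdd$caccdccccda
  rot[12] = cdd$caccdccccdaa
  rot[13] = dd$caccdccccdaac
  rot[14] = d$caccdccccdaacd
  rot[15] = $caccdccccdaacdd
Sorted (with $ < everything):
  sorted[0] = $caccdccccdaacdd  (last char: 'd')
  sorted[1] = aacdd$caccdccccd  (last char: 'd')
  sorted[2] = accdccccdaacdd$c  (last char: 'c')
  sorted[3] = acdd$caccdccccda  (last char: 'a')
  sorted[4] = caccdccccdaacdd$  (last char: '$')
  sorted[5] = ccccdaacdd$caccd  (last char: 'd')
  sorted[6] = cccdaacdd$caccdc  (last char: 'c')
  sorted[7] = ccdaacdd$caccdcc  (last char: 'c')
  sorted[8] = ccdccccdaacdd$ca  (last char: 'a')
  sorted[9] = cdaacdd$caccdccc  (last char: 'c')
  sorted[10] = cdccccdaacdd$cac  (last char: 'c')
  sorted[11] = cdd$caccdccccdaa  (last char: 'a')
  sorted[12] = d$caccdccccdaacd  (last char: 'd')
  sorted[13] = daacdd$caccdcccc  (last char: 'c')
  sorted[14] = dccccdaacdd$cacc  (last char: 'c')
  sorted[15] = dd$caccdccccdaac  (last char: 'c')
Last column: ddca$dccaccadccc
Original string S is at sorted index 4

Answer: ddca$dccaccadccc
4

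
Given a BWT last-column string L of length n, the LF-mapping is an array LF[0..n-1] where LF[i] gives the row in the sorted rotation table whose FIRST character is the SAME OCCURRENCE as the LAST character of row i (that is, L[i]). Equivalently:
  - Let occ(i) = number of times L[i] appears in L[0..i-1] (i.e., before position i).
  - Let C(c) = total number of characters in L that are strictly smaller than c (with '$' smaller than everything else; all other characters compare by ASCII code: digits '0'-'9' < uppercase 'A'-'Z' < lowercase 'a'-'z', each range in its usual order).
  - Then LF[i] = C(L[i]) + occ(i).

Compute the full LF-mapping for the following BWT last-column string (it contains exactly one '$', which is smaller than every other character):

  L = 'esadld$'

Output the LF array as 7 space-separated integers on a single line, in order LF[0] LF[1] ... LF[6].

Char counts: '$':1, 'a':1, 'd':2, 'e':1, 'l':1, 's':1
C (first-col start): C('$')=0, C('a')=1, C('d')=2, C('e')=4, C('l')=5, C('s')=6
L[0]='e': occ=0, LF[0]=C('e')+0=4+0=4
L[1]='s': occ=0, LF[1]=C('s')+0=6+0=6
L[2]='a': occ=0, LF[2]=C('a')+0=1+0=1
L[3]='d': occ=0, LF[3]=C('d')+0=2+0=2
L[4]='l': occ=0, LF[4]=C('l')+0=5+0=5
L[5]='d': occ=1, LF[5]=C('d')+1=2+1=3
L[6]='$': occ=0, LF[6]=C('$')+0=0+0=0

Answer: 4 6 1 2 5 3 0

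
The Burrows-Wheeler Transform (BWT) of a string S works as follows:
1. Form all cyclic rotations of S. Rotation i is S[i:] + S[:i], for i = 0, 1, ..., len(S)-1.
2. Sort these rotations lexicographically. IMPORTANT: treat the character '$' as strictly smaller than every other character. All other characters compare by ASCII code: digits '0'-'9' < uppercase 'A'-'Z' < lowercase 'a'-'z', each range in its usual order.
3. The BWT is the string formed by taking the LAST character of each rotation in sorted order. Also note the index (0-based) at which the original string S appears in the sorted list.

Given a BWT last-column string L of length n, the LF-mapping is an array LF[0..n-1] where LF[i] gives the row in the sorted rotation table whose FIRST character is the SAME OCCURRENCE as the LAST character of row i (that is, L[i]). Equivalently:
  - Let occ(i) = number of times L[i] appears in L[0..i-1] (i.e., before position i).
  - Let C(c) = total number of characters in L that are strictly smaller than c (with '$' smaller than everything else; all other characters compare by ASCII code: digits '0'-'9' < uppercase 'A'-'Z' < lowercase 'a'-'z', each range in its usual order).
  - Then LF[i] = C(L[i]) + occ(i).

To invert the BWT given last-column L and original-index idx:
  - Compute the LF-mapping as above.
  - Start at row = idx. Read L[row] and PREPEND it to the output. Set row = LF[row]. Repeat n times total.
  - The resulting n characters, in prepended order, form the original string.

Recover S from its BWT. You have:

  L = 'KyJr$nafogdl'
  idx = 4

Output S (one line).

Answer: dragonflyJK$

Derivation:
LF mapping: 2 11 1 10 0 8 3 5 9 6 4 7
Walk LF starting at row 4, prepending L[row]:
  step 1: row=4, L[4]='$', prepend. Next row=LF[4]=0
  step 2: row=0, L[0]='K', prepend. Next row=LF[0]=2
  step 3: row=2, L[2]='J', prepend. Next row=LF[2]=1
  step 4: row=1, L[1]='y', prepend. Next row=LF[1]=11
  step 5: row=11, L[11]='l', prepend. Next row=LF[11]=7
  step 6: row=7, L[7]='f', prepend. Next row=LF[7]=5
  step 7: row=5, L[5]='n', prepend. Next row=LF[5]=8
  step 8: row=8, L[8]='o', prepend. Next row=LF[8]=9
  step 9: row=9, L[9]='g', prepend. Next row=LF[9]=6
  step 10: row=6, L[6]='a', prepend. Next row=LF[6]=3
  step 11: row=3, L[3]='r', prepend. Next row=LF[3]=10
  step 12: row=10, L[10]='d', prepend. Next row=LF[10]=4
Reversed output: dragonflyJK$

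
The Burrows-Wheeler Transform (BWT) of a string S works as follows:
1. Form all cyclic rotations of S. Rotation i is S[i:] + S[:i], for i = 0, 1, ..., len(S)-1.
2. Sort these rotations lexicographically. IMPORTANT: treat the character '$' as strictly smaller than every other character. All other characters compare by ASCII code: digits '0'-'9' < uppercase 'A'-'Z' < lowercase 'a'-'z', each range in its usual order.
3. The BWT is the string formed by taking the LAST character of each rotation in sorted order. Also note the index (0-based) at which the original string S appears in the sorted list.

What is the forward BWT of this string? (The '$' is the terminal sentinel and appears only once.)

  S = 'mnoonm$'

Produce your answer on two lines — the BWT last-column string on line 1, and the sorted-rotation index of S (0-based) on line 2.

Answer: mn$omon
2

Derivation:
All 7 rotations (rotation i = S[i:]+S[:i]):
  rot[0] = mnoonm$
  rot[1] = noonm$m
  rot[2] = oonm$mn
  rot[3] = onm$mno
  rot[4] = nm$mnoo
  rot[5] = m$mnoon
  rot[6] = $mnoonm
Sorted (with $ < everything):
  sorted[0] = $mnoonm  (last char: 'm')
  sorted[1] = m$mnoon  (last char: 'n')
  sorted[2] = mnoonm$  (last char: '$')
  sorted[3] = nm$mnoo  (last char: 'o')
  sorted[4] = noonm$m  (last char: 'm')
  sorted[5] = onm$mno  (last char: 'o')
  sorted[6] = oonm$mn  (last char: 'n')
Last column: mn$omon
Original string S is at sorted index 2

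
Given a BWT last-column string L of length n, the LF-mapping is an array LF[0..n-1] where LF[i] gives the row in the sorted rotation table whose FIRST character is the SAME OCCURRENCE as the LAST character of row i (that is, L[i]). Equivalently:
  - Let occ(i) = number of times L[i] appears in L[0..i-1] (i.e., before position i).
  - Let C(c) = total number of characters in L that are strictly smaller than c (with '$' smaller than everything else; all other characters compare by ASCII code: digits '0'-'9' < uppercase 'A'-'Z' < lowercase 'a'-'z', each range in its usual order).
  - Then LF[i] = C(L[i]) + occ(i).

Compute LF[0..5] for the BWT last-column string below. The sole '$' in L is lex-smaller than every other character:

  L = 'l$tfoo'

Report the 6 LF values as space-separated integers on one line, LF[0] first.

Answer: 2 0 5 1 3 4

Derivation:
Char counts: '$':1, 'f':1, 'l':1, 'o':2, 't':1
C (first-col start): C('$')=0, C('f')=1, C('l')=2, C('o')=3, C('t')=5
L[0]='l': occ=0, LF[0]=C('l')+0=2+0=2
L[1]='$': occ=0, LF[1]=C('$')+0=0+0=0
L[2]='t': occ=0, LF[2]=C('t')+0=5+0=5
L[3]='f': occ=0, LF[3]=C('f')+0=1+0=1
L[4]='o': occ=0, LF[4]=C('o')+0=3+0=3
L[5]='o': occ=1, LF[5]=C('o')+1=3+1=4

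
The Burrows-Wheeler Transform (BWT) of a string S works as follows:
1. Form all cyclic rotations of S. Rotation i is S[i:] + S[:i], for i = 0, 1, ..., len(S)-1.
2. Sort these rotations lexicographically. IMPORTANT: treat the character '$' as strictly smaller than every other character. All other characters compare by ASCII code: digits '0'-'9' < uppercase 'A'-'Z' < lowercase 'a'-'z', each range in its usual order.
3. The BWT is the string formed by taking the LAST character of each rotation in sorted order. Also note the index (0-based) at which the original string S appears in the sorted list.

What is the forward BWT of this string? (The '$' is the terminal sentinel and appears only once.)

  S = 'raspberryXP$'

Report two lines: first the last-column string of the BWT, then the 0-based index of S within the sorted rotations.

Answer: PXyrpbs$erar
7

Derivation:
All 12 rotations (rotation i = S[i:]+S[:i]):
  rot[0] = raspberryXP$
  rot[1] = aspberryXP$r
  rot[2] = spberryXP$ra
  rot[3] = pberryXP$ras
  rot[4] = berryXP$rasp
  rot[5] = erryXP$raspb
  rot[6] = rryXP$raspbe
  rot[7] = ryXP$raspber
  rot[8] = yXP$raspberr
  rot[9] = XP$raspberry
  rot[10] = P$raspberryX
  rot[11] = $raspberryXP
Sorted (with $ < everything):
  sorted[0] = $raspberryXP  (last char: 'P')
  sorted[1] = P$raspberryX  (last char: 'X')
  sorted[2] = XP$raspberry  (last char: 'y')
  sorted[3] = aspberryXP$r  (last char: 'r')
  sorted[4] = berryXP$rasp  (last char: 'p')
  sorted[5] = erryXP$raspb  (last char: 'b')
  sorted[6] = pberryXP$ras  (last char: 's')
  sorted[7] = raspberryXP$  (last char: '$')
  sorted[8] = rryXP$raspbe  (last char: 'e')
  sorted[9] = ryXP$raspber  (last char: 'r')
  sorted[10] = spberryXP$ra  (last char: 'a')
  sorted[11] = yXP$raspberr  (last char: 'r')
Last column: PXyrpbs$erar
Original string S is at sorted index 7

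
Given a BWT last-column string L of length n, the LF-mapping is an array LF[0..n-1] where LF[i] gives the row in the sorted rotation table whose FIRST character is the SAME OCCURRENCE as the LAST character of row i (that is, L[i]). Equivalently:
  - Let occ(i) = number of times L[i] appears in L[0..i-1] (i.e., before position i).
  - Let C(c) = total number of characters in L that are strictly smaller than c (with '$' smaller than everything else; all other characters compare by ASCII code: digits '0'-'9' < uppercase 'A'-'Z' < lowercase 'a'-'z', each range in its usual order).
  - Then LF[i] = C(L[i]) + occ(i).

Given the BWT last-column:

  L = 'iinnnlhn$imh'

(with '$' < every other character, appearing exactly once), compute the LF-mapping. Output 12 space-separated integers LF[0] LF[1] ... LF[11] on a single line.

Char counts: '$':1, 'h':2, 'i':3, 'l':1, 'm':1, 'n':4
C (first-col start): C('$')=0, C('h')=1, C('i')=3, C('l')=6, C('m')=7, C('n')=8
L[0]='i': occ=0, LF[0]=C('i')+0=3+0=3
L[1]='i': occ=1, LF[1]=C('i')+1=3+1=4
L[2]='n': occ=0, LF[2]=C('n')+0=8+0=8
L[3]='n': occ=1, LF[3]=C('n')+1=8+1=9
L[4]='n': occ=2, LF[4]=C('n')+2=8+2=10
L[5]='l': occ=0, LF[5]=C('l')+0=6+0=6
L[6]='h': occ=0, LF[6]=C('h')+0=1+0=1
L[7]='n': occ=3, LF[7]=C('n')+3=8+3=11
L[8]='$': occ=0, LF[8]=C('$')+0=0+0=0
L[9]='i': occ=2, LF[9]=C('i')+2=3+2=5
L[10]='m': occ=0, LF[10]=C('m')+0=7+0=7
L[11]='h': occ=1, LF[11]=C('h')+1=1+1=2

Answer: 3 4 8 9 10 6 1 11 0 5 7 2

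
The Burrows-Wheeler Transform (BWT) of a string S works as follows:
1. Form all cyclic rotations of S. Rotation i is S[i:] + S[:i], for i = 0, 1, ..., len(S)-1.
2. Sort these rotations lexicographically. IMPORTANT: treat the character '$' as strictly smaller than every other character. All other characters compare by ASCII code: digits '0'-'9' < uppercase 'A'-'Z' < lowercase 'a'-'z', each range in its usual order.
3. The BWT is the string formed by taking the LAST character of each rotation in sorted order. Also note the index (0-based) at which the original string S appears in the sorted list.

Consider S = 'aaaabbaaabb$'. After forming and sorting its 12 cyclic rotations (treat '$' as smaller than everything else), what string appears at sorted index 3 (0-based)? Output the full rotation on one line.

Answer: aaabbaaabb$a

Derivation:
All 12 rotations (rotation i = S[i:]+S[:i]):
  rot[0] = aaaabbaaabb$
  rot[1] = aaabbaaabb$a
  rot[2] = aabbaaabb$aa
  rot[3] = abbaaabb$aaa
  rot[4] = bbaaabb$aaaa
  rot[5] = baaabb$aaaab
  rot[6] = aaabb$aaaabb
  rot[7] = aabb$aaaabba
  rot[8] = abb$aaaabbaa
  rot[9] = bb$aaaabbaaa
  rot[10] = b$aaaabbaaab
  rot[11] = $aaaabbaaabb
Sorted (with $ < everything):
  sorted[0] = $aaaabbaaabb
  sorted[1] = aaaabbaaabb$
  sorted[2] = aaabb$aaaabb
  sorted[3] = aaabbaaabb$a
  sorted[4] = aabb$aaaabba
  sorted[5] = aabbaaabb$aa
  sorted[6] = abb$aaaabbaa
  sorted[7] = abbaaabb$aaa
  sorted[8] = b$aaaabbaaab
  sorted[9] = baaabb$aaaab
  sorted[10] = bb$aaaabbaaa
  sorted[11] = bbaaabb$aaaa
sorted[3] = aaabbaaabb$a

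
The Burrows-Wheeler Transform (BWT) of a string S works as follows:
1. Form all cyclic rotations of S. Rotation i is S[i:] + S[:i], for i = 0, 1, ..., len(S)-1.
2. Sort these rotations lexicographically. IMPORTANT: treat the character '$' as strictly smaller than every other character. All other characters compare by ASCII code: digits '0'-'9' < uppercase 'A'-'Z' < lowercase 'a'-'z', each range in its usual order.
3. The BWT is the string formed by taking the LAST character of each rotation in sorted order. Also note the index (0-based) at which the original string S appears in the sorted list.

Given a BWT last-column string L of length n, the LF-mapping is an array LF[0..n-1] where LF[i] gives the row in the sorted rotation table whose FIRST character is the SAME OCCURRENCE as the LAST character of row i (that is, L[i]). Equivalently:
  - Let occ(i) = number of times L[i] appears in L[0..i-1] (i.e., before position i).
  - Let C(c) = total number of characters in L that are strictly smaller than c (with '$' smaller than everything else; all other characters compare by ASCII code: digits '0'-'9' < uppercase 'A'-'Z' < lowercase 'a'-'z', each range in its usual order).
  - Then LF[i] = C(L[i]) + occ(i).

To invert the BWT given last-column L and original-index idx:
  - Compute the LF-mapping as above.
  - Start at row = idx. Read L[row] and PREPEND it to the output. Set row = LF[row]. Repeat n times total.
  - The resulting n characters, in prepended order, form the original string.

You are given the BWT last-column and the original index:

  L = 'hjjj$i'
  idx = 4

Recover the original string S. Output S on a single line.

LF mapping: 1 3 4 5 0 2
Walk LF starting at row 4, prepending L[row]:
  step 1: row=4, L[4]='$', prepend. Next row=LF[4]=0
  step 2: row=0, L[0]='h', prepend. Next row=LF[0]=1
  step 3: row=1, L[1]='j', prepend. Next row=LF[1]=3
  step 4: row=3, L[3]='j', prepend. Next row=LF[3]=5
  step 5: row=5, L[5]='i', prepend. Next row=LF[5]=2
  step 6: row=2, L[2]='j', prepend. Next row=LF[2]=4
Reversed output: jijjh$

Answer: jijjh$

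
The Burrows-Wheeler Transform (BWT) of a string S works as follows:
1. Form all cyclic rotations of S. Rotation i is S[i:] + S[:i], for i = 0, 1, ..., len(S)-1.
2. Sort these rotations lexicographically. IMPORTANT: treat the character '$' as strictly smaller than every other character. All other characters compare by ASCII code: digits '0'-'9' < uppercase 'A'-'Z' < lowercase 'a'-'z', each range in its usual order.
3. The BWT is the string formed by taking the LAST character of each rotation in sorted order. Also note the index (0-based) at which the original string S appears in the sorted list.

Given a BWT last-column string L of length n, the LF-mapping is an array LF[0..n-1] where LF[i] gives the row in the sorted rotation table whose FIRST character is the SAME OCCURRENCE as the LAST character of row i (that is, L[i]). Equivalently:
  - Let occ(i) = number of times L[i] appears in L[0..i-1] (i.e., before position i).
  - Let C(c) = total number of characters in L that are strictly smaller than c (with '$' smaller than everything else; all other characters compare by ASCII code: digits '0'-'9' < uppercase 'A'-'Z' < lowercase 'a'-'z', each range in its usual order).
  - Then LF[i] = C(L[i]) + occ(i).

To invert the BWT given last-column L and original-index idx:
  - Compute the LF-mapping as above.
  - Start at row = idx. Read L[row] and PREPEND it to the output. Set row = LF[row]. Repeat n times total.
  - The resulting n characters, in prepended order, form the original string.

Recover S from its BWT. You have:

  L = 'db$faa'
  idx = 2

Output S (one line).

Answer: afbad$

Derivation:
LF mapping: 4 3 0 5 1 2
Walk LF starting at row 2, prepending L[row]:
  step 1: row=2, L[2]='$', prepend. Next row=LF[2]=0
  step 2: row=0, L[0]='d', prepend. Next row=LF[0]=4
  step 3: row=4, L[4]='a', prepend. Next row=LF[4]=1
  step 4: row=1, L[1]='b', prepend. Next row=LF[1]=3
  step 5: row=3, L[3]='f', prepend. Next row=LF[3]=5
  step 6: row=5, L[5]='a', prepend. Next row=LF[5]=2
Reversed output: afbad$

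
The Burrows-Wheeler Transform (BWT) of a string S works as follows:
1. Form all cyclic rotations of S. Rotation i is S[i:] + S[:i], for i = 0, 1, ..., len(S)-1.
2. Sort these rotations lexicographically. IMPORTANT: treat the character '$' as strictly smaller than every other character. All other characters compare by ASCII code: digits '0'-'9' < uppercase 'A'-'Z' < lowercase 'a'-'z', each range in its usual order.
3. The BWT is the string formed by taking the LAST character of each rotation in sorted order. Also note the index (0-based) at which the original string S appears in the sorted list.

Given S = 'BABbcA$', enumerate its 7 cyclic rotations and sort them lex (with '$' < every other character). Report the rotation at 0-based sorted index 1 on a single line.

Answer: A$BABbc

Derivation:
All 7 rotations (rotation i = S[i:]+S[:i]):
  rot[0] = BABbcA$
  rot[1] = ABbcA$B
  rot[2] = BbcA$BA
  rot[3] = bcA$BAB
  rot[4] = cA$BABb
  rot[5] = A$BABbc
  rot[6] = $BABbcA
Sorted (with $ < everything):
  sorted[0] = $BABbcA
  sorted[1] = A$BABbc
  sorted[2] = ABbcA$B
  sorted[3] = BABbcA$
  sorted[4] = BbcA$BA
  sorted[5] = bcA$BAB
  sorted[6] = cA$BABb
sorted[1] = A$BABbc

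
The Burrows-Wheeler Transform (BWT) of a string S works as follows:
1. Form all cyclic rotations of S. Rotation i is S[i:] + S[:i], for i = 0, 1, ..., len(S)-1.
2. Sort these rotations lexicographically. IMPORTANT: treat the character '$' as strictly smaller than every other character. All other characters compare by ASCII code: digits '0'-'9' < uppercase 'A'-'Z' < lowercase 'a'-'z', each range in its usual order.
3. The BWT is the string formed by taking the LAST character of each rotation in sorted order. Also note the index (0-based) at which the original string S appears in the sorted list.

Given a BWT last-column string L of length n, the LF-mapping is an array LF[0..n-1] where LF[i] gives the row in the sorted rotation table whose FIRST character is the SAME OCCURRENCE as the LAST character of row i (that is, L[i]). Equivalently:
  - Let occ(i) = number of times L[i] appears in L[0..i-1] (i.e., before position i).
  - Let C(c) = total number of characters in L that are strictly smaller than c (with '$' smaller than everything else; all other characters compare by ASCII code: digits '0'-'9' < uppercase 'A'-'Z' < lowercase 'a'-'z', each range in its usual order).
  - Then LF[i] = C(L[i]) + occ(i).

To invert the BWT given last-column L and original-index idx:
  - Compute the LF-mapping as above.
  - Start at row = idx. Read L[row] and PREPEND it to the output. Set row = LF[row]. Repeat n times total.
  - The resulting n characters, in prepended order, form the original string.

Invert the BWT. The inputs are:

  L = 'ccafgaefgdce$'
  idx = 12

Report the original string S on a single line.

Answer: gegcaacfedfc$

Derivation:
LF mapping: 3 4 1 9 11 2 7 10 12 6 5 8 0
Walk LF starting at row 12, prepending L[row]:
  step 1: row=12, L[12]='$', prepend. Next row=LF[12]=0
  step 2: row=0, L[0]='c', prepend. Next row=LF[0]=3
  step 3: row=3, L[3]='f', prepend. Next row=LF[3]=9
  step 4: row=9, L[9]='d', prepend. Next row=LF[9]=6
  step 5: row=6, L[6]='e', prepend. Next row=LF[6]=7
  step 6: row=7, L[7]='f', prepend. Next row=LF[7]=10
  step 7: row=10, L[10]='c', prepend. Next row=LF[10]=5
  step 8: row=5, L[5]='a', prepend. Next row=LF[5]=2
  step 9: row=2, L[2]='a', prepend. Next row=LF[2]=1
  step 10: row=1, L[1]='c', prepend. Next row=LF[1]=4
  step 11: row=4, L[4]='g', prepend. Next row=LF[4]=11
  step 12: row=11, L[11]='e', prepend. Next row=LF[11]=8
  step 13: row=8, L[8]='g', prepend. Next row=LF[8]=12
Reversed output: gegcaacfedfc$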